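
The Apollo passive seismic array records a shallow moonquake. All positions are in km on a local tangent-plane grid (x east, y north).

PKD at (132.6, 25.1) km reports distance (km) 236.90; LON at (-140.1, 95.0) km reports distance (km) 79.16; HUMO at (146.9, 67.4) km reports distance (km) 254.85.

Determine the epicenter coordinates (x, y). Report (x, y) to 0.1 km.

Circle about each station: (x − 132.6)² + (y − 25.1)² = 236.90²; (x + 140.1)² + (y − 95.0)² = 79.16²; (x − 146.9)² + (y − 67.4)² = 254.85².
Subtracting the PKD equation from the LON and HUMO equations removes the quadratic terms:
-545.4 x + 139.8 y = 60295.54
28.6 x + 84.6 y = -917.31
Solving the 2×2 system: x ≈ -104.3, y ≈ 24.4 km.

(-104.3, 24.4)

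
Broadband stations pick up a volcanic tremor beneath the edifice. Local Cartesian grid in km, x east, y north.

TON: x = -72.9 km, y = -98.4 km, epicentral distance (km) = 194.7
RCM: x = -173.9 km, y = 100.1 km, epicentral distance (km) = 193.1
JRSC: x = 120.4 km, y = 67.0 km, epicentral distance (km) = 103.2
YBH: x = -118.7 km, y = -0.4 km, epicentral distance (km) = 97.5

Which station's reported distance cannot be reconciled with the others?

YBH

Solve using three stations at a time. Using TON, RCM, JRSC (subtract circle equations pairwise → linear system) gives (x, y) ≈ (17.4, 74.1).
Distances from that point to each station vs reported:
  TON: calculated 194.7 vs reported 194.7 → residual 0.0 km
  RCM: calculated 193.1 vs reported 193.1 → residual 0.0 km
  JRSC: calculated 103.2 vs reported 103.2 → residual 0.0 km
  YBH: calculated 155.2 vs reported 97.5 → residual 57.7 km
TON, RCM, JRSC are mutually consistent (residuals ≈ 0); YBH is off by 57.7 km.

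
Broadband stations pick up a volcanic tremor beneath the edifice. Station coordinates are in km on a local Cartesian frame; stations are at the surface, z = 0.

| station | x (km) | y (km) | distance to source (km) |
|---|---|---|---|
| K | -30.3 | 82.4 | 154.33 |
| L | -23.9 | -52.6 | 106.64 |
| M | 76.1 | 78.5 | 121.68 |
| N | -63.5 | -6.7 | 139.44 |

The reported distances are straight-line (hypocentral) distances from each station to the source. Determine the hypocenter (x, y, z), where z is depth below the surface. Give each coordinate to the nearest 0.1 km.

Each station gives a sphere (x−x_i)² + (y−y_i)² + z² = d_i² (stations at z=0).
Subtracting the K sphere from L and M: z² cancels, leaving linear equations in x and y:
12.8 x − 270.0 y = 8075.78
212.8 x − 7.8 y = 13257.34
Solving: x ≈ 61.310, y ≈ -27.004 km (keep extra digits for the depth step; rounded: 61.3, -27.0).
Then from the K sphere: z² = 154.33² − (x + 30.3)² − (y − 82.4)² with x = 61.310, y = -27.004, so z ≈ 58.789 ≈ 58.8 km.

x ≈ 61.3 km, y ≈ -27.0 km, depth ≈ 58.8 km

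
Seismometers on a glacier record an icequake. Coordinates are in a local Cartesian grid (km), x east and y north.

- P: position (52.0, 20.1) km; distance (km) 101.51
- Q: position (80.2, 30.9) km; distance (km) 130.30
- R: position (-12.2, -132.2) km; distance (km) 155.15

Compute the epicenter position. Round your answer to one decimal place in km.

Circle about each station: (x − 52.0)² + (y − 20.1)² = 101.51²; (x − 80.2)² + (y − 30.9)² = 130.30²; (x + 12.2)² + (y + 132.2)² = 155.15².
Subtracting the P equation from the Q and R equations removes the quadratic terms:
56.4 x + 21.6 y = -2394.97
-128.4 x − 304.6 y = 750.43
Solving the 2×2 system: x ≈ -49.5, y ≈ 18.4 km.

-49.5 km east, 18.4 km north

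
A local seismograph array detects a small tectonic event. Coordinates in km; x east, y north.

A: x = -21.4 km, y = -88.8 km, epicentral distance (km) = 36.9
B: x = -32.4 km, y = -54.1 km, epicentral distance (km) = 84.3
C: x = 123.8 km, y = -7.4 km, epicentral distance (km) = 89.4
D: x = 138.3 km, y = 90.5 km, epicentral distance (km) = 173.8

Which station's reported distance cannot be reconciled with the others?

A

Solve using three stations at a time. Using B, C, D (subtract circle equations pairwise → linear system) gives (x, y) ≈ (51.7, -60.1).
Distances from that point to each station vs reported:
  A: calculated 78.5 vs reported 36.9 → residual 41.6 km
  B: calculated 84.3 vs reported 84.3 → residual 0.0 km
  C: calculated 89.4 vs reported 89.4 → residual 0.0 km
  D: calculated 173.8 vs reported 173.8 → residual 0.0 km
B, C, D are mutually consistent (residuals ≈ 0); A is off by 41.6 km.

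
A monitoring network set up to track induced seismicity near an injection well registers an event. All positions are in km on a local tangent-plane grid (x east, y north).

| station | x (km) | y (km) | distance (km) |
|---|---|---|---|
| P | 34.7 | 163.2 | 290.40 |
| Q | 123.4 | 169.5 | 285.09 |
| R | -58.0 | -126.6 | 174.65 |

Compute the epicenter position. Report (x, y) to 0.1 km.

116.3 km east, -115.5 km north

Circle about each station: (x − 34.7)² + (y − 163.2)² = 290.40²; (x − 123.4)² + (y − 169.5)² = 285.09²; (x + 58.0)² + (y + 126.6)² = 174.65².
Subtracting the P equation from the Q and R equations removes the quadratic terms:
177.4 x + 12.6 y = 19175.33
-185.4 x − 579.6 y = 45382.77
Solving the 2×2 system: x ≈ 116.3, y ≈ -115.5 km.
Check against P (with the unrounded x, y): √((x − 34.7)²+(y − 163.2)²) = 290.40 ≈ 290.40 km. ✓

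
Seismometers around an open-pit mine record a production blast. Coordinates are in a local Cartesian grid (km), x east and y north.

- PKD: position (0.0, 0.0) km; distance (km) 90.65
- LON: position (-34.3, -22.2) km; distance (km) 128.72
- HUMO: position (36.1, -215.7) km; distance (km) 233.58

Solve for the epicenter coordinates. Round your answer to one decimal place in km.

(89.9, 11.6)

Circle about each station: x² + y² = 90.65²; (x + 34.3)² + (y + 22.2)² = 128.72²; (x − 36.1)² + (y + 215.7)² = 233.58².
Subtracting pairs of circle equations eliminates x²+y² and gives linear equations (the radical axes):
-68.6 x − 44.4 y = -6682.09
72.2 x − 431.4 y = 1487.51
Solving the 2×2 system: x ≈ 89.9, y ≈ 11.6 km.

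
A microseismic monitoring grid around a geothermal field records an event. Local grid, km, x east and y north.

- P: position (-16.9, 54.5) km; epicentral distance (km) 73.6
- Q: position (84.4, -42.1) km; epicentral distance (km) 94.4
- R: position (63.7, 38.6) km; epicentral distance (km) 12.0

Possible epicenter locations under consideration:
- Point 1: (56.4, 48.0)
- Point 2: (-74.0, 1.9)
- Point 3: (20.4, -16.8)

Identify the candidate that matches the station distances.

Point 1

For each candidate, compare |candidate − station| to the reported distance:
Point 1: residuals P 0.0, Q 0.0, R 0.1 → max 0.1 km
Point 2: residuals P 4.0, Q 70.0, R 130.5 → max 130.5 km
Point 3: residuals P 6.9, Q 25.6, R 58.3 → max 58.3 km
Only Point 1 has all residuals ≈ 0.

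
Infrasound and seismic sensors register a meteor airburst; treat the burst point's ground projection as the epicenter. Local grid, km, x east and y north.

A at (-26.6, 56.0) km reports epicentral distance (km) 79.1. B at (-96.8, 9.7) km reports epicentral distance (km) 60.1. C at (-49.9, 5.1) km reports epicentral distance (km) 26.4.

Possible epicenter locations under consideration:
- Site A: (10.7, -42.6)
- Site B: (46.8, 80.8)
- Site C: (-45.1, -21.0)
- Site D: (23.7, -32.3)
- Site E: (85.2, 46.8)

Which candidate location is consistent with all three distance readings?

Site C

For each candidate, compare |candidate − station| to the reported distance:
Site A: residuals A 26.3, B 59.4, C 50.7 → max 59.4 km
Site B: residuals A 1.6, B 100.1, C 96.4 → max 100.1 km
Site C: residuals A 0.1, B 0.0, C 0.1 → max 0.1 km
Site D: residuals A 22.5, B 67.5, C 56.2 → max 67.5 km
Site E: residuals A 33.1, B 125.6, C 115.0 → max 125.6 km
Only Site C has all residuals ≈ 0.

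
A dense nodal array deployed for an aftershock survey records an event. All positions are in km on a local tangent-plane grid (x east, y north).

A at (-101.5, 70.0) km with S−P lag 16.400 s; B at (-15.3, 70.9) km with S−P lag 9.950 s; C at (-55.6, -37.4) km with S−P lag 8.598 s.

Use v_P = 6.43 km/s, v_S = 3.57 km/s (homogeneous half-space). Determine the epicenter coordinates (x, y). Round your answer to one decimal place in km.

Distance from S−P lag: d = Δt · v_P v_S / (v_P − v_S) = Δt · (6.43·3.57)/(6.43−3.57) ≈ 8.0263·Δt.
So d_A = 131.63, d_B = 79.86, d_C = 69.01 km.
Circle about each station: (x + 101.5)² + (y − 70.0)² = 131.63²; (x + 15.3)² + (y − 70.9)² = 79.86²; (x + 55.6)² + (y + 37.4)² = 69.01².
Subtracting the A equation from the B and C equations removes the quadratic terms:
172.4 x + 1.8 y = 1007.49
91.8 x − 214.8 y = 1851.95
Solving the 2×2 system: x ≈ 5.9, y ≈ -6.1 km.

(5.9, -6.1)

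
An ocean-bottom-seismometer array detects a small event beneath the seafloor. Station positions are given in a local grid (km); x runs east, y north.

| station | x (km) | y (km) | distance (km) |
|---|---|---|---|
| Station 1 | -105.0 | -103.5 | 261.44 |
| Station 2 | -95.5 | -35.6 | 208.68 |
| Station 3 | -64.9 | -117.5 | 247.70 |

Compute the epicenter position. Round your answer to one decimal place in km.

Circle about each station: (x + 105.0)² + (y + 103.5)² = 261.44²; (x + 95.5)² + (y + 35.6)² = 208.68²; (x + 64.9)² + (y + 117.5)² = 247.70².
Subtracting pairs of circle equations eliminates x²+y² and gives linear equations (the radical axes):
19.0 x + 135.8 y = 13453.89
80.2 x − 28.0 y = 3276.59
Solving the 2×2 system: x ≈ 71.9, y ≈ 89.0 km.

71.9 km east, 89.0 km north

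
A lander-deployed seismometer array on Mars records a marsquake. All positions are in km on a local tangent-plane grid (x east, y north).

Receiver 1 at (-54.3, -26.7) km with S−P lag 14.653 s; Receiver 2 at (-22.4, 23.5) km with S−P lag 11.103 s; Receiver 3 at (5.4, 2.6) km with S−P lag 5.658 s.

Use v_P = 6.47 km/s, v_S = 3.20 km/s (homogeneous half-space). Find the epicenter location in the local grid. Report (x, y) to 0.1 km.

Distance from S−P lag: d = Δt · v_P v_S / (v_P − v_S) = Δt · (6.47·3.20)/(6.47−3.20) ≈ 6.3315·Δt.
So d_Receiver 1 = 92.78, d_Receiver 2 = 70.30, d_Receiver 3 = 35.82 km.
Circle about each station: (x + 54.3)² + (y + 26.7)² = 92.78²; (x + 22.4)² + (y − 23.5)² = 70.30²; (x − 5.4)² + (y − 2.6)² = 35.82².
Subtracting pairs of circle equations eliminates x²+y² and gives linear equations (the radical axes):
63.8 x + 100.4 y = 1058.67
119.4 x + 58.6 y = 3699.60
Solving the 2×2 system: x ≈ 37.5, y ≈ -13.3 km.

(37.5, -13.3)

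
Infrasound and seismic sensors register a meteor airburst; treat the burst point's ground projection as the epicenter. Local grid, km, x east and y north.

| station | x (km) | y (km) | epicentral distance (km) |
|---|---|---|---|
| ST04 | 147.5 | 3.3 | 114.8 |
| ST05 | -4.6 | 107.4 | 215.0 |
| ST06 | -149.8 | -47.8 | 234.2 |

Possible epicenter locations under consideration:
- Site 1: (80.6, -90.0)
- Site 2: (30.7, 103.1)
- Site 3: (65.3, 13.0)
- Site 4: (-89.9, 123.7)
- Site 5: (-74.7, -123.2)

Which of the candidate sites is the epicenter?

For each candidate, compare |candidate − station| to the reported distance:
Site 1: residuals ST04 0.0, ST05 0.0, ST06 0.0 → max 0.0 km
Site 2: residuals ST04 38.8, ST05 179.4, ST06 1.1 → max 179.4 km
Site 3: residuals ST04 32.0, ST05 97.5, ST06 10.7 → max 97.5 km
Site 4: residuals ST04 151.4, ST05 128.2, ST06 52.5 → max 151.4 km
Site 5: residuals ST04 140.9, ST05 26.0, ST06 127.8 → max 140.9 km
Only Site 1 has all residuals ≈ 0.

Site 1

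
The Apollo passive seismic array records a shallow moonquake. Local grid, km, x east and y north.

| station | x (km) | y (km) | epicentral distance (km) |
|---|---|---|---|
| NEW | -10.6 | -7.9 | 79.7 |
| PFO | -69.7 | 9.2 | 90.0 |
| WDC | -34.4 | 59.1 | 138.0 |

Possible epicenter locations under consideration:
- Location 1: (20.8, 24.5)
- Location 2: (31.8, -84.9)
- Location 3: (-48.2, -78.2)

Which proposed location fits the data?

For each candidate, compare |candidate − station| to the reported distance:
Location 1: residuals NEW 34.6, PFO 1.8, WDC 72.9 → max 72.9 km
Location 2: residuals NEW 8.2, PFO 48.4, WDC 20.5 → max 48.4 km
Location 3: residuals NEW 0.0, PFO 0.0, WDC 0.0 → max 0.0 km
Only Location 3 has all residuals ≈ 0.

Location 3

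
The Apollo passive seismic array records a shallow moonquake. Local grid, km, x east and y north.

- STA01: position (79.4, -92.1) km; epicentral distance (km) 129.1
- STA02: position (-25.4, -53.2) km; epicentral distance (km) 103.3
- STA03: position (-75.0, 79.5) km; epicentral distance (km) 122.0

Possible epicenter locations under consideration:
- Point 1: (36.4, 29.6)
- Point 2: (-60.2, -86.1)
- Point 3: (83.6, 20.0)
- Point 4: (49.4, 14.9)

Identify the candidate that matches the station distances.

For each candidate, compare |candidate − station| to the reported distance:
Point 1: residuals STA01 0.0, STA02 0.0, STA03 0.1 → max 0.1 km
Point 2: residuals STA01 10.6, STA02 55.4, STA03 44.3 → max 55.4 km
Point 3: residuals STA01 16.9, STA02 28.0, STA03 47.4 → max 47.4 km
Point 4: residuals STA01 18.0, STA02 2.1, STA03 18.2 → max 18.2 km
Only Point 1 has all residuals ≈ 0.

Point 1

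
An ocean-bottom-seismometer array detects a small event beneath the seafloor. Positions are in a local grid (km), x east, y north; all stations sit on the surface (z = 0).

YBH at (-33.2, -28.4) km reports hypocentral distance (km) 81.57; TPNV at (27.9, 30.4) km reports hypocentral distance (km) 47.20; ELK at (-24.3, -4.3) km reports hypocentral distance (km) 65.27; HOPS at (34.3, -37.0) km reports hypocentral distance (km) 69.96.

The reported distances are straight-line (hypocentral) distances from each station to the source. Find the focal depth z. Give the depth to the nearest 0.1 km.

depth ≈ 44.0 km

Each station gives a sphere (x−x_i)² + (y−y_i)² + z² = d_i² (stations at z=0).
Subtracting the YBH sphere from TPNV and ELK: z² cancels, leaving linear equations in x and y:
122.2 x + 117.6 y = 4219.59
17.8 x + 48.2 y = 1093.67
Solving: x ≈ 19.693, y ≈ 15.418 km (keep extra digits for the depth step; rounded: 19.7, 15.4).
Then from the YBH sphere: z² = 81.57² − (x + 33.2)² − (y + 28.4)² with x = 19.693, y = 15.418, so z ≈ 44.000 ≈ 44.0 km.
Check against HOPS (with the unrounded solution): distance 69.98 ≈ 69.96 km. ✓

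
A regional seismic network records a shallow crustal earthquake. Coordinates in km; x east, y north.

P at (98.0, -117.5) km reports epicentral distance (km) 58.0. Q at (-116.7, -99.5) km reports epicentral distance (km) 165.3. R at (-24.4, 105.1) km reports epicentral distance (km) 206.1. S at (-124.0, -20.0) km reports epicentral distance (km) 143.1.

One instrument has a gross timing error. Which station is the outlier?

S

Solve using three stations at a time. Using P, Q, R (subtract circle equations pairwise → linear system) gives (x, y) ≈ (48.2, -87.8).
Distances from that point to each station vs reported:
  P: calculated 58.0 vs reported 58.0 → residual 0.0 km
  Q: calculated 165.3 vs reported 165.3 → residual 0.0 km
  R: calculated 206.1 vs reported 206.1 → residual 0.0 km
  S: calculated 185.1 vs reported 143.1 → residual 42.0 km
P, Q, R are mutually consistent (residuals ≈ 0); S is off by 42.0 km.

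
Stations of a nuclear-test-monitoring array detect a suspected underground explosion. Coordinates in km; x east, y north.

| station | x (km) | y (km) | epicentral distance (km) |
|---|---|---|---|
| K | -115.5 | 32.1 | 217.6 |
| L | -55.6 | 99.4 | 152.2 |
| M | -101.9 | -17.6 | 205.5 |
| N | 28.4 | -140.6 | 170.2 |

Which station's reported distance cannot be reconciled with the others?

Solve using three stations at a time. Using K, M, N (subtract circle equations pairwise → linear system) gives (x, y) ≈ (101.3, 13.2).
Distances from that point to each station vs reported:
  K: calculated 217.6 vs reported 217.6 → residual 0.0 km
  L: calculated 179.0 vs reported 152.2 → residual 26.8 km
  M: calculated 205.5 vs reported 205.5 → residual 0.0 km
  N: calculated 170.2 vs reported 170.2 → residual 0.0 km
K, M, N are mutually consistent (residuals ≈ 0); L is off by 26.8 km.

L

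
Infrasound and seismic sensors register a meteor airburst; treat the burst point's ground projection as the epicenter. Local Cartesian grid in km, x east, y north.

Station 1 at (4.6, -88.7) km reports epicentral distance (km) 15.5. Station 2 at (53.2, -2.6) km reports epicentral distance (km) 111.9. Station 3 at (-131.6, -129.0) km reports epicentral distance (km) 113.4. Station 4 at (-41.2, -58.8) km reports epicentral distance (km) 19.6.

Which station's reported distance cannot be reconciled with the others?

Solve using three stations at a time. Using Station 2, Station 3, Station 4 (subtract circle equations pairwise → linear system) gives (x, y) ≈ (-31.4, -75.9).
Distances from that point to each station vs reported:
  Station 1: calculated 38.2 vs reported 15.5 → residual 22.7 km
  Station 2: calculated 111.9 vs reported 111.9 → residual 0.0 km
  Station 3: calculated 113.4 vs reported 113.4 → residual 0.0 km
  Station 4: calculated 19.7 vs reported 19.6 → residual 0.1 km
Station 2, Station 3, Station 4 are mutually consistent (residuals ≈ 0); Station 1 is off by 22.7 km.

Station 1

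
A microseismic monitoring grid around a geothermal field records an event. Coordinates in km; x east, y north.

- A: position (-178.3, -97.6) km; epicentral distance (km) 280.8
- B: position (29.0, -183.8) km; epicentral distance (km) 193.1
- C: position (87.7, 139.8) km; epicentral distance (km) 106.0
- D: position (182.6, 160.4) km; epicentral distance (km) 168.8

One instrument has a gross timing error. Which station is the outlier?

B

Solve using three stations at a time. Using A, C, D (subtract circle equations pairwise → linear system) gives (x, y) ≈ (69.2, 35.3).
Distances from that point to each station vs reported:
  A: calculated 280.9 vs reported 280.8 → residual 0.1 km
  B: calculated 222.7 vs reported 193.1 → residual 29.6 km
  C: calculated 106.2 vs reported 106.0 → residual 0.2 km
  D: calculated 168.9 vs reported 168.8 → residual 0.1 km
A, C, D are mutually consistent (residuals ≈ 0); B is off by 29.6 km.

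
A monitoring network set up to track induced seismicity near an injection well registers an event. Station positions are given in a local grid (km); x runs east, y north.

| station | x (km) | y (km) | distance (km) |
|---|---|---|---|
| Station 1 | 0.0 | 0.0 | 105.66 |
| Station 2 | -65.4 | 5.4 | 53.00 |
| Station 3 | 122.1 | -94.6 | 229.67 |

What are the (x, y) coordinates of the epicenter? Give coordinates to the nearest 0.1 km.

x ≈ -99.7 km, y ≈ -35.0 km

Circle about each station: x² + y² = 105.66²; (x + 65.4)² + (y − 5.4)² = 53.00²; (x − 122.1)² + (y + 94.6)² = 229.67².
Subtracting pairs of circle equations eliminates x²+y² and gives linear equations (the radical axes):
-130.8 x + 10.8 y = 12661.36
244.2 x − 189.2 y = -17726.70
Solving the 2×2 system: x ≈ -99.7, y ≈ -35.0 km.
Check against Station 1 (with the unrounded x, y): √(x²+y²) = 105.64 ≈ 105.66 km. ✓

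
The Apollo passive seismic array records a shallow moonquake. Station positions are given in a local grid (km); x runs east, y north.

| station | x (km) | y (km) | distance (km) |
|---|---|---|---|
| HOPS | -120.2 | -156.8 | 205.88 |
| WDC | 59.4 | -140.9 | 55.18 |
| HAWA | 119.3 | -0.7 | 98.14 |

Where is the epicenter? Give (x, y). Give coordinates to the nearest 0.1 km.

Circle about each station: (x + 120.2)² + (y + 156.8)² = 205.88²; (x − 59.4)² + (y + 140.9)² = 55.18²; (x − 119.3)² + (y + 0.7)² = 98.14².
Subtracting the HOPS equation from the WDC and HAWA equations removes the quadratic terms:
359.2 x + 31.8 y = 23688.63
479.0 x + 312.2 y = 7953.81
Solving the 2×2 system: x ≈ 73.7, y ≈ -87.6 km.

(73.7, -87.6)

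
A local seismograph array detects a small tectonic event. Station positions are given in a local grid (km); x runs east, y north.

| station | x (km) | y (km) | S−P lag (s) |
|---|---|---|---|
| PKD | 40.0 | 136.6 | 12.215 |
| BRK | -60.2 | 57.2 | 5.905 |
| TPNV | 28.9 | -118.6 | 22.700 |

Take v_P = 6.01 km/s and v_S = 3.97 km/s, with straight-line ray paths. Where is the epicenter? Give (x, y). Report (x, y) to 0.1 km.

Distance from S−P lag: d = Δt · v_P v_S / (v_P − v_S) = Δt · (6.01·3.97)/(6.01−3.97) ≈ 11.6959·Δt.
So d_PKD = 142.87, d_BRK = 69.06, d_TPNV = 265.50 km.
Circle about each station: (x − 40.0)² + (y − 136.6)² = 142.87²; (x + 60.2)² + (y − 57.2)² = 69.06²; (x − 28.9)² + (y + 118.6)² = 265.50².
Subtracting the PKD equation from the BRK and TPNV equations removes the quadratic terms:
-200.4 x − 158.8 y = 2278.87
-22.2 x − 510.4 y = -55436.80
Solving the 2×2 system: x ≈ -100.9, y ≈ 113.0 km.
Check against PKD (with the unrounded x, y): √((x − 40.0)²+(y − 136.6)²) = 142.88 ≈ 142.87 km. ✓

-100.9 km east, 113.0 km north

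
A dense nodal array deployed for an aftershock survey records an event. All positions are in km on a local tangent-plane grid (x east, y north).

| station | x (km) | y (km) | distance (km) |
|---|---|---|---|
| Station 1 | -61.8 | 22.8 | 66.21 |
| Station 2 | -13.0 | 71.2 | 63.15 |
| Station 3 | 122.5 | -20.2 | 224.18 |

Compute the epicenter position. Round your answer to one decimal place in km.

Circle about each station: (x + 61.8)² + (y − 22.8)² = 66.21²; (x + 13.0)² + (y − 71.2)² = 63.15²; (x − 122.5)² + (y + 20.2)² = 224.18².
Subtracting the Station 1 equation from the Station 2 and Station 3 equations removes the quadratic terms:
97.6 x + 96.8 y = 1295.20
368.6 x − 86.0 y = -34797.70
Solving the 2×2 system: x ≈ -73.9, y ≈ 87.9 km.

(-73.9, 87.9)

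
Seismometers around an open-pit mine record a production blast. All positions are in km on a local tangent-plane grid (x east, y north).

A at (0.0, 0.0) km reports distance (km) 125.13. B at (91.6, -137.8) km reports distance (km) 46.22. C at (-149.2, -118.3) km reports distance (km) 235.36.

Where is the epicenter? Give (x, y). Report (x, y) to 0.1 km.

(84.7, -92.1)

Circle about each station: x² + y² = 125.13²; (x − 91.6)² + (y + 137.8)² = 46.22²; (x + 149.2)² + (y + 118.3)² = 235.36².
Subtracting the A equation from the B and C equations removes the quadratic terms:
183.2 x − 275.6 y = 40900.63
-298.4 x − 236.6 y = -3481.28
Solving the 2×2 system: x ≈ 84.7, y ≈ -92.1 km.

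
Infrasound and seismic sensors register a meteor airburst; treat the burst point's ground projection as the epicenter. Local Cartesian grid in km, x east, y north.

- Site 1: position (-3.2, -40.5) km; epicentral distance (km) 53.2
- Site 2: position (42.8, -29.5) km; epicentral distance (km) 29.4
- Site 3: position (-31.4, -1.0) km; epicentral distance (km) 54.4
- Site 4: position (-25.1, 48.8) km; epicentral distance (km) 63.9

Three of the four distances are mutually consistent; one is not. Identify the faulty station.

Solve using three stations at a time. Using Site 1, Site 3, Site 4 (subtract circle equations pairwise → linear system) gives (x, y) ≈ (22.7, 6.2).
Distances from that point to each station vs reported:
  Site 1: calculated 53.4 vs reported 53.2 → residual 0.2 km
  Site 2: calculated 40.9 vs reported 29.4 → residual 11.5 km
  Site 3: calculated 54.6 vs reported 54.4 → residual 0.2 km
  Site 4: calculated 64.0 vs reported 63.9 → residual 0.1 km
Site 1, Site 3, Site 4 are mutually consistent (residuals ≈ 0); Site 2 is off by 11.5 km.

Site 2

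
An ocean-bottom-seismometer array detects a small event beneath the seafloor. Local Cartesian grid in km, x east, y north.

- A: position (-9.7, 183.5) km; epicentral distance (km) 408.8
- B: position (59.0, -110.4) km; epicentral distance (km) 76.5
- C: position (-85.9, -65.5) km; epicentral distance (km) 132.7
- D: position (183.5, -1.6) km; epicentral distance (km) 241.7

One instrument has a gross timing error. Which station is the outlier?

Solve using three stations at a time. Using B, C, D (subtract circle equations pairwise → linear system) gives (x, y) ≈ (3.8, -163.2).
Distances from that point to each station vs reported:
  A: calculated 346.9 vs reported 408.8 → residual 61.9 km
  B: calculated 76.4 vs reported 76.5 → residual 0.1 km
  C: calculated 132.6 vs reported 132.7 → residual 0.1 km
  D: calculated 241.7 vs reported 241.7 → residual 0.0 km
B, C, D are mutually consistent (residuals ≈ 0); A is off by 61.9 km.

A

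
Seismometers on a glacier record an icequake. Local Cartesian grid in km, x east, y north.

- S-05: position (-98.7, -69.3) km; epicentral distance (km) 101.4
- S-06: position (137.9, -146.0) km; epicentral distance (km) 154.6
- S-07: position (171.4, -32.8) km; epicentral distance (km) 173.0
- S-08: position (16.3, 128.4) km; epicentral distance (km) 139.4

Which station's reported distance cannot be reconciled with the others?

S-08

Solve using three stations at a time. Using S-05, S-06, S-07 (subtract circle equations pairwise → linear system) gives (x, y) ≈ (2.7, -71.1).
Distances from that point to each station vs reported:
  S-05: calculated 101.4 vs reported 101.4 → residual 0.0 km
  S-06: calculated 154.6 vs reported 154.6 → residual 0.0 km
  S-07: calculated 173.0 vs reported 173.0 → residual 0.0 km
  S-08: calculated 199.9 vs reported 139.4 → residual 60.5 km
S-05, S-06, S-07 are mutually consistent (residuals ≈ 0); S-08 is off by 60.5 km.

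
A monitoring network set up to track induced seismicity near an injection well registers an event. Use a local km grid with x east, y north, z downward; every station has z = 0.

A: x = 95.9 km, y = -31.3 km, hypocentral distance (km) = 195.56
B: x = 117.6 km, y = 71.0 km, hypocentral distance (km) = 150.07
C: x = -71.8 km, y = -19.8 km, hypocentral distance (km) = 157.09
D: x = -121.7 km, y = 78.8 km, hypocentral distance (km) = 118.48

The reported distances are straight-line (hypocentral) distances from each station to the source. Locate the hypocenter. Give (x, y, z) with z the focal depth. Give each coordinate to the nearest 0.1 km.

Each station gives a sphere (x−x_i)² + (y−y_i)² + z² = d_i² (stations at z=0).
Subtracting the A sphere from B and C: z² cancels, leaving linear equations in x and y:
43.4 x + 204.6 y = 24416.97
-335.4 x + 23.0 y = 8937.23
Solving: x ≈ -18.198, y ≈ 123.200 km (keep extra digits for the depth step; rounded: -18.2, 123.2).
Then from the A sphere: z² = 195.56² − (x − 95.9)² − (y + 31.3)² with x = -18.198, y = 123.200, so z ≈ 36.812 ≈ 36.8 km.

x ≈ -18.2 km, y ≈ 123.2 km, depth ≈ 36.8 km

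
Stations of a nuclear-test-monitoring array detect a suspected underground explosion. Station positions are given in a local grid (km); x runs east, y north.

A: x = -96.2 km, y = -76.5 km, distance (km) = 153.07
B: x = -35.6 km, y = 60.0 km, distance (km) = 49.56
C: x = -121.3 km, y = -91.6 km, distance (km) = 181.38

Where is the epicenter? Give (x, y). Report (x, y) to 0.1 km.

Circle about each station: (x + 96.2)² + (y + 76.5)² = 153.07²; (x + 35.6)² + (y − 60.0)² = 49.56²; (x + 121.3)² + (y + 91.6)² = 181.38².
Subtracting the A equation from the B and C equations removes the quadratic terms:
121.2 x + 273.0 y = 10734.90
-50.2 x − 30.2 y = -1470.72
Solving the 2×2 system: x ≈ 7.7, y ≈ 35.9 km.

7.7 km east, 35.9 km north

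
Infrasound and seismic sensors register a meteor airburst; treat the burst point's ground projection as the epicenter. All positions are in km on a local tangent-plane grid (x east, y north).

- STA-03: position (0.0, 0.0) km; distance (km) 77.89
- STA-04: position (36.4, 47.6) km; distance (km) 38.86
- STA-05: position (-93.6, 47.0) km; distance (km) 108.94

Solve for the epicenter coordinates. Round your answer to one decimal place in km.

(11.1, 77.1)

Circle about each station: x² + y² = 77.89²; (x − 36.4)² + (y − 47.6)² = 38.86²; (x + 93.6)² + (y − 47.0)² = 108.94².
Subtracting pairs of circle equations eliminates x²+y² and gives linear equations (the radical axes):
72.8 x + 95.2 y = 8147.47
-187.2 x + 94.0 y = 5168.89
Solving the 2×2 system: x ≈ 11.1, y ≈ 77.1 km.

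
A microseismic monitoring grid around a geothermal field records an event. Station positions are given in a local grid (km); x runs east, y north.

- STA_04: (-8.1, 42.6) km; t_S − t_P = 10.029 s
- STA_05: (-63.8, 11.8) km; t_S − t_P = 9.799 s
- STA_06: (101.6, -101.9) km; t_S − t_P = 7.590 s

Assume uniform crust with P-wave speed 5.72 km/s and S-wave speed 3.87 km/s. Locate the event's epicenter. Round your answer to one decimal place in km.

x ≈ 14.8 km, y ≈ -75.2 km

Distance from S−P lag: d = Δt · v_P v_S / (v_P − v_S) = Δt · (5.72·3.87)/(5.72−3.87) ≈ 11.9656·Δt.
So d_STA_04 = 120.00, d_STA_05 = 117.25, d_STA_06 = 90.82 km.
Circle about each station: (x + 8.1)² + (y − 42.6)² = 120.00²; (x + 63.8)² + (y − 11.8)² = 117.25²; (x − 101.6)² + (y + 101.9)² = 90.82².
Subtracting the STA_04 equation from the STA_05 and STA_06 equations removes the quadratic terms:
-111.4 x − 61.6 y = 2981.75
219.4 x − 289.0 y = 24977.53
Solving the 2×2 system: x ≈ 14.8, y ≈ -75.2 km.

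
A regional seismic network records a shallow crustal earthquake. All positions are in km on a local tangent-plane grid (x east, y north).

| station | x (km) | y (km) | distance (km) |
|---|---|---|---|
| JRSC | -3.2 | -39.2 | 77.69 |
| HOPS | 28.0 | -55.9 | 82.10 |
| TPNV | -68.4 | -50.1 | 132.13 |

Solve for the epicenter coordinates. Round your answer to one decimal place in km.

Circle about each station: (x + 3.2)² + (y + 39.2)² = 77.69²; (x − 28.0)² + (y + 55.9)² = 82.10²; (x + 68.4)² + (y + 50.1)² = 132.13².
Subtracting pairs of circle equations eliminates x²+y² and gives linear equations (the radical axes):
62.4 x − 33.4 y = 1657.26
-130.4 x − 21.8 y = -5780.91
Solving the 2×2 system: x ≈ 40.1, y ≈ 25.3 km.
Check against JRSC (with the unrounded x, y): √((x + 3.2)²+(y + 39.2)²) = 77.69 ≈ 77.69 km. ✓

40.1 km east, 25.3 km north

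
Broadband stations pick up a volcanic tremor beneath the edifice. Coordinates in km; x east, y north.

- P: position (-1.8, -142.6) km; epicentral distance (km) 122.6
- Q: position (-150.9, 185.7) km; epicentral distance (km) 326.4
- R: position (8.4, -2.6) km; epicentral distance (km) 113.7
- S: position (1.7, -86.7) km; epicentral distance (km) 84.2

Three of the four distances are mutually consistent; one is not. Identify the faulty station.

R

Solve using three stations at a time. Using P, Q, S (subtract circle equations pairwise → linear system) gives (x, y) ≈ (76.5, -48.4).
Distances from that point to each station vs reported:
  P: calculated 122.5 vs reported 122.6 → residual 0.1 km
  Q: calculated 326.3 vs reported 326.4 → residual 0.1 km
  R: calculated 82.0 vs reported 113.7 → residual 31.7 km
  S: calculated 84.0 vs reported 84.2 → residual 0.2 km
P, Q, S are mutually consistent (residuals ≈ 0); R is off by 31.7 km.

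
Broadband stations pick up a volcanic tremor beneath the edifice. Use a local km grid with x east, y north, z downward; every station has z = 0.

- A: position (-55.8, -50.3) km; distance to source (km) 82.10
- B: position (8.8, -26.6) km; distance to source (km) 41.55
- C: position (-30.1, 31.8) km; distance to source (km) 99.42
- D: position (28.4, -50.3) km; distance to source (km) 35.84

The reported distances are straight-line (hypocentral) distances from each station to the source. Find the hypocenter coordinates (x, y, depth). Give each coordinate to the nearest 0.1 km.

Each station gives a sphere (x−x_i)² + (y−y_i)² + z² = d_i² (stations at z=0).
Subtracting the A sphere from B and C: z² cancels, leaving linear equations in x and y:
129.2 x + 47.4 y = 155.28
51.4 x + 164.2 y = -6870.41
Solving: x ≈ 18.700, y ≈ -47.695 km (keep extra digits for the depth step; rounded: 18.7, -47.7).
Then from the A sphere: z² = 82.10² − (x + 55.8)² − (y + 50.3)² with x = 18.700, y = -47.695, so z ≈ 34.400 ≈ 34.4 km.

x ≈ 18.7 km, y ≈ -47.7 km, depth ≈ 34.4 km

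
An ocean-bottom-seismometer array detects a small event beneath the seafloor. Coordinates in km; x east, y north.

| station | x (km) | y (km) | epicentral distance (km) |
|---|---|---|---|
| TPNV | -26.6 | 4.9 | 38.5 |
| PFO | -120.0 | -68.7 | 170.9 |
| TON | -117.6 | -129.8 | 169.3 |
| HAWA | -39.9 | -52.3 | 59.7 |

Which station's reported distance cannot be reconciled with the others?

Solve using three stations at a time. Using TPNV, TON, HAWA (subtract circle equations pairwise → linear system) gives (x, y) ≈ (6.7, -14.8).
Distances from that point to each station vs reported:
  TPNV: calculated 38.7 vs reported 38.5 → residual 0.2 km
  PFO: calculated 137.7 vs reported 170.9 → residual 33.2 km
  TON: calculated 169.3 vs reported 169.3 → residual 0.0 km
  HAWA: calculated 59.8 vs reported 59.7 → residual 0.1 km
TPNV, TON, HAWA are mutually consistent (residuals ≈ 0); PFO is off by 33.2 km.

PFO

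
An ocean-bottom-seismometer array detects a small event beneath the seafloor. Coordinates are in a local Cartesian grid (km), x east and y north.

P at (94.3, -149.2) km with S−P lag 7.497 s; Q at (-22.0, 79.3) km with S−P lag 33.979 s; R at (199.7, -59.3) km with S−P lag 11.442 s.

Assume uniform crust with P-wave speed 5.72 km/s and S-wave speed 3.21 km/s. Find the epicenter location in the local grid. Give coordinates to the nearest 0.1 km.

x ≈ 135.5 km, y ≈ -113.0 km

Distance from S−P lag: d = Δt · v_P v_S / (v_P − v_S) = Δt · (5.72·3.21)/(5.72−3.21) ≈ 7.3152·Δt.
So d_P = 54.84, d_Q = 248.56, d_R = 83.70 km.
Circle about each station: (x − 94.3)² + (y + 149.2)² = 54.84²; (x + 22.0)² + (y − 79.3)² = 248.56²; (x − 199.7)² + (y + 59.3)² = 83.70².
Subtracting pairs of circle equations eliminates x²+y² and gives linear equations (the radical axes):
-232.6 x + 457.0 y = -83155.29
210.8 x + 179.8 y = 8245.19
Solving the 2×2 system: x ≈ 135.5, y ≈ -113.0 km.
Check against P (with the unrounded x, y): √((x − 94.3)²+(y + 149.2)²) = 54.84 ≈ 54.84 km. ✓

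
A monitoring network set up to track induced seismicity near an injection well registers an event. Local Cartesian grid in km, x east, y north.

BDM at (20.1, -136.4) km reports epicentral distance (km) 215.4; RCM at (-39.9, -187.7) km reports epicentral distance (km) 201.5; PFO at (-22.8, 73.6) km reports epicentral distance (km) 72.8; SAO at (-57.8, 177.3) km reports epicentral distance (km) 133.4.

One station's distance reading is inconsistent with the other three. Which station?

Solve using three stations at a time. Using BDM, PFO, SAO (subtract circle equations pairwise → linear system) gives (x, y) ≈ (-90.6, 48.2).
Distances from that point to each station vs reported:
  BDM: calculated 215.3 vs reported 215.4 → residual 0.1 km
  RCM: calculated 241.3 vs reported 201.5 → residual 39.8 km
  PFO: calculated 72.4 vs reported 72.8 → residual 0.4 km
  SAO: calculated 133.2 vs reported 133.4 → residual 0.2 km
BDM, PFO, SAO are mutually consistent (residuals ≈ 0); RCM is off by 39.8 km.

RCM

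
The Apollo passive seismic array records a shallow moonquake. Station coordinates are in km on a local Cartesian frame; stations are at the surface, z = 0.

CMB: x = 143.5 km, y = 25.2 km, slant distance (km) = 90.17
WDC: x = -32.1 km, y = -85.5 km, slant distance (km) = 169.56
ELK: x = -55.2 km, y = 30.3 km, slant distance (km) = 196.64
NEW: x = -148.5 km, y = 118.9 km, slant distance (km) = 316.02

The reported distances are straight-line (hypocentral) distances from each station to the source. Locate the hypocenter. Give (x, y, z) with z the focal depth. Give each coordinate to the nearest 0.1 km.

x ≈ 119.3 km, y ≈ -37.9 km, depth ≈ 59.7 km

Each station gives a sphere (x−x_i)² + (y−y_i)² + z² = d_i² (stations at z=0).
Subtracting the CMB sphere from WDC and ELK: z² cancels, leaving linear equations in x and y:
-351.2 x − 221.4 y = -33506.59
-397.4 x + 10.2 y = -47798.82
Solving: x ≈ 119.306, y ≈ -37.911 km (keep extra digits for the depth step; rounded: 119.3, -37.9).
Then from the CMB sphere: z² = 90.17² − (x − 143.5)² − (y − 25.2)² with x = 119.306, y = -37.911, so z ≈ 59.685 ≈ 59.7 km.
Check against NEW (with the unrounded solution): distance 316.03 ≈ 316.02 km. ✓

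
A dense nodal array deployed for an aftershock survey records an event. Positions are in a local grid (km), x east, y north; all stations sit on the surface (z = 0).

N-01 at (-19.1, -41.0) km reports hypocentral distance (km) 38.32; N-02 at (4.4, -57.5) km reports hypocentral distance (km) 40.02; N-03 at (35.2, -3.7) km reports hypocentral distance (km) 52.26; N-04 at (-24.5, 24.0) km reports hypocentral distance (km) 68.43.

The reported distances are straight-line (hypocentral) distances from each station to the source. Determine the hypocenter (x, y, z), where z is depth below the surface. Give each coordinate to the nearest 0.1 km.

(2.5, -31.2, 30.1)

Each station gives a sphere (x−x_i)² + (y−y_i)² + z² = d_i² (stations at z=0).
Subtracting the N-01 sphere from N-02 and N-03: z² cancels, leaving linear equations in x and y:
47.0 x − 33.0 y = 1146.62
108.6 x + 74.6 y = -2055.77
Solving: x ≈ 2.496, y ≈ -31.191 km (keep extra digits for the depth step; rounded: 2.5, -31.2).
Then from the N-01 sphere: z² = 38.32² − (x + 19.1)² − (y + 41.0)² with x = 2.496, y = -31.191, so z ≈ 30.097 ≈ 30.1 km.
Check against N-04 (with the unrounded solution): distance 68.42 ≈ 68.43 km. ✓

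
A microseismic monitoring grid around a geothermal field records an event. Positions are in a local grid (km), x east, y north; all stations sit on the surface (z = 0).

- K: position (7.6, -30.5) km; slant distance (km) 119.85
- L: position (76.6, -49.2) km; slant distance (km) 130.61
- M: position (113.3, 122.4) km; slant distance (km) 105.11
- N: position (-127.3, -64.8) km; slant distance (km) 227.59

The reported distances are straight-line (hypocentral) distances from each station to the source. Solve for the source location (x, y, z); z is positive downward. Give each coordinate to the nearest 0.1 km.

Each station gives a sphere (x−x_i)² + (y−y_i)² + z² = d_i² (stations at z=0).
Subtracting the K sphere from L and M: z² cancels, leaving linear equations in x and y:
138.0 x − 37.4 y = 4605.24
211.4 x + 305.8 y = 30146.55
Solving: x ≈ 50.607, y ≈ 63.598 km (keep extra digits for the depth step; rounded: 50.6, 63.6).
Then from the K sphere: z² = 119.85² − (x − 7.6)² − (y + 30.5)² with x = 50.607, y = 63.598, so z ≈ 60.498 ≈ 60.5 km.

(50.6, 63.6, 60.5)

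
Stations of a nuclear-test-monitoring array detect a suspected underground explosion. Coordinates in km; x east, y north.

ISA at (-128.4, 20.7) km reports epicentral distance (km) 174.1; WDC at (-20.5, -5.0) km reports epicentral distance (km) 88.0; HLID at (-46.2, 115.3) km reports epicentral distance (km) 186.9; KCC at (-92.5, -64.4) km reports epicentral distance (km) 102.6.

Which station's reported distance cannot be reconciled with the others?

Solve using three stations at a time. Using ISA, WDC, KCC (subtract circle equations pairwise → linear system) gives (x, y) ≈ (7.2, -88.5).
Distances from that point to each station vs reported:
  ISA: calculated 174.1 vs reported 174.1 → residual 0.0 km
  WDC: calculated 87.9 vs reported 88.0 → residual 0.1 km
  HLID: calculated 210.6 vs reported 186.9 → residual 23.7 km
  KCC: calculated 102.5 vs reported 102.6 → residual 0.1 km
ISA, WDC, KCC are mutually consistent (residuals ≈ 0); HLID is off by 23.7 km.

HLID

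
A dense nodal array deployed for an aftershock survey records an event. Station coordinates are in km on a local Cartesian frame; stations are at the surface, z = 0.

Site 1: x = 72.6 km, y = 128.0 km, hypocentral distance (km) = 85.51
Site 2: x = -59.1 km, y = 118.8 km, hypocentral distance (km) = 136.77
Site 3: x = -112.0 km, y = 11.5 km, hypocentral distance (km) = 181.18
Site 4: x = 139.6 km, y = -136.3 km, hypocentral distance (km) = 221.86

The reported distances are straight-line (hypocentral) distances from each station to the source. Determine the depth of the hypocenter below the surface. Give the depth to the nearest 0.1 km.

Each station gives a sphere (x−x_i)² + (y−y_i)² + z² = d_i² (stations at z=0).
Subtracting the Site 1 sphere from Site 2 and Site 3: z² cancels, leaving linear equations in x and y:
-263.4 x − 18.4 y = -15442.58
-369.2 x − 233.0 y = -34492.74
Solving: x ≈ 54.297, y ≈ 62.002 km (keep extra digits for the depth step; rounded: 54.3, 62.0).
Then from the Site 1 sphere: z² = 85.51² − (x − 72.6)² − (y − 128.0)² with x = 54.297, y = 62.002, so z ≈ 51.198 ≈ 51.2 km.
Check against Site 4 (with the unrounded solution): distance 221.86 ≈ 221.86 km. ✓

depth ≈ 51.2 km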